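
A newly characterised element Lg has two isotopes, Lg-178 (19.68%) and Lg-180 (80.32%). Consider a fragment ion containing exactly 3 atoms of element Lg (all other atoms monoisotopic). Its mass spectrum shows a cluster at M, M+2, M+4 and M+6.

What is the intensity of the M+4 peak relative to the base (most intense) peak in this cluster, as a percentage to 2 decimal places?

(0.1968 + 0.8032)^3 gives M 0.0076, M+2 0.0933, M+4 0.3809, M+6 0.5182; the largest is M+6.
P(M+6) = C(3,3) × 0.1968^0 × 0.8032^3 = 1 × 1.0000 × 0.51816861 = 0.518169 (base)
P(M+4) = C(3,2) × 0.1968^1 × 0.8032^2 = 3 × 0.1968 × 0.64513024 = 0.380885
Relative intensity = 0.380885 / 0.518169 × 100 = 73.51

73.51%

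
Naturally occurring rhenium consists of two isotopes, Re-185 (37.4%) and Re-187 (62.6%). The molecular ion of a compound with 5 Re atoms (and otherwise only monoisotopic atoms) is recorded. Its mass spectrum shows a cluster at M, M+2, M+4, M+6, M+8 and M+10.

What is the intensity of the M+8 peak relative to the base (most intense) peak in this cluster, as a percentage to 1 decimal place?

(0.374 + 0.626)^5 gives M 0.0073, M+2 0.0612, M+4 0.2050, M+6 0.3431, M+8 0.2872, M+10 0.0961; the largest is M+6.
P(M+6) = C(5,3) × 0.374^2 × 0.626^3 = 10 × 0.139876 × 0.24531438 = 0.343136 (base)
P(M+8) = C(5,4) × 0.374^1 × 0.626^4 = 5 × 0.3740 × 0.1535668 = 0.287170
Relative intensity = 0.287170 / 0.343136 × 100 = 83.7

83.7%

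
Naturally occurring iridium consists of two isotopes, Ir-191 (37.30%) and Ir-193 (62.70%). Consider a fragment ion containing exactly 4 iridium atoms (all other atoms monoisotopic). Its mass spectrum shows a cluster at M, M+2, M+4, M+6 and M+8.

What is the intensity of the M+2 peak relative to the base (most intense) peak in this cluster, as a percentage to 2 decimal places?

Term probabilities: M 0.0194, M+2 0.1302, M+4 0.3282, M+6 0.3678, M+8 0.1546. Base peak = M+6.
P(M+6) = C(4,3) × 0.3730^1 × 0.6270^3 = 4 × 0.3730 × 0.24649188 = 0.367766 (base)
P(M+2) = C(4,1) × 0.3730^3 × 0.6270^1 = 4 × 0.05189512 × 0.6270 = 0.130153
Relative intensity = 0.130153 / 0.367766 × 100 = 35.39

35.39%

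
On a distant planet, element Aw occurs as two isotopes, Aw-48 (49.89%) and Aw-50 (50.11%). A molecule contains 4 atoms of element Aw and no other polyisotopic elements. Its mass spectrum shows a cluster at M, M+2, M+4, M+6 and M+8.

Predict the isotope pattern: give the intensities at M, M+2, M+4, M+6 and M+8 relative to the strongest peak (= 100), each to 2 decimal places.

16.52 : 66.37 : 100.00 : 66.96 : 16.81

The 4 Aw atoms are independent, so intensities follow the terms of (0.4989 + 0.5011)^4.
P(M) = 0.4989^4 = 0.061952
P(M+2) = 4 × 0.4989^3 × 0.5011^1 = 0.248900
P(M+4) = 6 × 0.4989^2 × 0.5011^2 = 0.374996
P(M+6) = 4 × 0.4989^1 × 0.5011^3 = 0.251100
P(M+8) = 0.5011^4 = 0.063052
The M+4 peak is largest (0.374996); scaling to 100 gives 16.52 : 66.37 : 100.00 : 66.96 : 16.81.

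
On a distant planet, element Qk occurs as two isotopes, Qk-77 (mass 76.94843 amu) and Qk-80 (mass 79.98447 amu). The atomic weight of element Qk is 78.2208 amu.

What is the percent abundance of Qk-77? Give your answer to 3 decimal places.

58.091%

Writing the weighted mean with unknown fraction x of Qk-77:
76.94843·x + 79.98447·(1 − x) = 78.2208
(76.94843 − 79.98447)·x = 78.2208 − 79.98447
x = -1.76367 / -3.03604 = 0.58091 → 58.091% Qk-77, 41.909% Qk-80.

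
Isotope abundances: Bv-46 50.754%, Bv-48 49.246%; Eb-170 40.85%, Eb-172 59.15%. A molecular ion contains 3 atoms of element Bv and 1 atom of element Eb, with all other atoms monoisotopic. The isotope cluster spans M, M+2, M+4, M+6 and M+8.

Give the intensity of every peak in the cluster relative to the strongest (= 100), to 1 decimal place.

Element Bv pattern (n=3): 0.13074071 : 0.38056844 : 0.36926101 : 0.11942985
Element Eb pattern (n=1): 0.4085 : 0.5915
Convolve the two distributions (both contribute in 2-u steps):
  M: 0.13074071×0.4085 = 0.053408
  M+2: 0.13074071×0.5915 + 0.38056844×0.4085 = 0.232795
  M+4: 0.38056844×0.5915 + 0.36926101×0.4085 = 0.375949
  M+6: 0.36926101×0.5915 + 0.11942985×0.4085 = 0.267205
  M+8: 0.11942985×0.5915 = 0.070643
Scale to base peak (0.375949) = 100: 14.2 : 61.9 : 100.0 : 71.1 : 18.8

14.2 : 61.9 : 100.0 : 71.1 : 18.8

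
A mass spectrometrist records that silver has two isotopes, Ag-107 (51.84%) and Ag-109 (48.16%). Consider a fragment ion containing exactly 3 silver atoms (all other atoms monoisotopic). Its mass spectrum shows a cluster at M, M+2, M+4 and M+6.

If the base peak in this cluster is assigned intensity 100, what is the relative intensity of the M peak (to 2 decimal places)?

Binomial terms of (0.5184 + 0.4816)^3: M 0.1393, M+2 0.3883, M+4 0.3607, M+6 0.1117 → M+2 is the base peak.
P(M+2) = C(3,1) × 0.5184^2 × 0.4816^1 = 3 × 0.26873856 × 0.4816 = 0.388273 (base)
P(M) = C(3,0) × 0.5184^3 × 0.4816^0 = 1 × 0.13931407 × 1.0000 = 0.139314
Relative intensity = 0.139314 / 0.388273 × 100 = 35.88

35.88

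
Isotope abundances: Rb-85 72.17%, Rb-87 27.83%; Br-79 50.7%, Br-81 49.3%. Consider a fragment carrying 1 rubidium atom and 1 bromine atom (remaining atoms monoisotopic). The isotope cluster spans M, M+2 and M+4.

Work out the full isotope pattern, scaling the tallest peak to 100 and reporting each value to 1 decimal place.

73.6 : 100.0 : 27.6

Rubidium pattern (n=1): 0.7217 : 0.2783
Bromine pattern (n=1): 0.5070 : 0.4930
Convolve the two distributions (both contribute in 2-u steps):
  M: 0.7217×0.5070 = 0.365902
  M+2: 0.7217×0.4930 + 0.2783×0.5070 = 0.496896
  M+4: 0.2783×0.4930 = 0.137202
Scale to base peak (0.496896) = 100: 73.6 : 100.0 : 27.6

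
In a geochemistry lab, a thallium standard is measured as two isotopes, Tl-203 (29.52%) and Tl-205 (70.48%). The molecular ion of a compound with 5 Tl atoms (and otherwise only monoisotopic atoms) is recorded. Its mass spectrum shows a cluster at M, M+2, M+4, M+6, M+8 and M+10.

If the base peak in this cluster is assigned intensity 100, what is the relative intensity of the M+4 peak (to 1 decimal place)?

Term probabilities: M 0.0022, M+2 0.0268, M+4 0.1278, M+6 0.3051, M+8 0.3642, M+10 0.1739. Base peak = M+8.
P(M+8) = C(5,4) × 0.2952^1 × 0.7048^4 = 5 × 0.2952 × 0.24675365 = 0.364208 (base)
P(M+4) = C(5,2) × 0.2952^3 × 0.7048^2 = 10 × 0.02572463 × 0.49674304 = 0.127785
Relative intensity = 0.127785 / 0.364208 × 100 = 35.1

35.1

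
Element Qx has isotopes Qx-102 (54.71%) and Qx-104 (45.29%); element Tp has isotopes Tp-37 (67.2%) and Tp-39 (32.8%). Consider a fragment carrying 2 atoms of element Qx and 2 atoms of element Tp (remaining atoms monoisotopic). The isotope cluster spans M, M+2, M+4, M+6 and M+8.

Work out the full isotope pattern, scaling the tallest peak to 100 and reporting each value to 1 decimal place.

Element Qx pattern (n=2): 0.29931841 : 0.49556318 : 0.20511841
Element Tp pattern (n=2): 0.451584 : 0.440832 : 0.107584
Convolve the two distributions (both contribute in 2-u steps):
  M: 0.29931841×0.451584 = 0.135167
  M+2: 0.29931841×0.440832 + 0.49556318×0.451584 = 0.355738
  M+4: 0.29931841×0.107584 + 0.49556318×0.440832 + 0.20511841×0.451584 = 0.343290
  M+6: 0.49556318×0.107584 + 0.20511841×0.440832 = 0.143737
  M+8: 0.20511841×0.107584 = 0.022067
Scale to base peak (0.355738) = 100: 38.0 : 100.0 : 96.5 : 40.4 : 6.2

38.0 : 100.0 : 96.5 : 40.4 : 6.2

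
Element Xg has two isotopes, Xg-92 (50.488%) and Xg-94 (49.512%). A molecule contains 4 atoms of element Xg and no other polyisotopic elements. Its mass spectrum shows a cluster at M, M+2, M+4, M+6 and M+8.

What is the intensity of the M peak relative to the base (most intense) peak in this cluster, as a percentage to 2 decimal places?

(0.50488 + 0.49512)^4 gives M 0.0650, M+2 0.2549, M+4 0.3749, M+6 0.2451, M+8 0.0601; the largest is M+4.
P(M+4) = C(4,2) × 0.50488^2 × 0.49512^2 = 6 × 0.25490381 × 0.24514381 = 0.374929 (base)
P(M) = C(4,0) × 0.50488^4 × 0.49512^0 = 1 × 0.06497595 × 1.0000 = 0.064976
Relative intensity = 0.064976 / 0.374929 × 100 = 17.33

17.33%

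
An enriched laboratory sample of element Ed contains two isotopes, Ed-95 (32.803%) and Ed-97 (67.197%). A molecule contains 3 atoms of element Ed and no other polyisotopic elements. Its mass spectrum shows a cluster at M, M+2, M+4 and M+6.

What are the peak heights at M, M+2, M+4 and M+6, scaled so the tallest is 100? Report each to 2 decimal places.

The 3 Ed atoms are independent, so intensities follow the terms of (0.32803 + 0.67197)^3.
P(M) = 0.32803^3 = 0.035297
P(M+2) = 3 × 0.32803^2 × 0.67197^1 = 0.216919
P(M+4) = 3 × 0.32803^1 × 0.67197^2 = 0.444360
P(M+6) = 0.67197^3 = 0.303424
The M+4 peak is largest (0.444360); scaling to 100 gives 7.94 : 48.82 : 100.00 : 68.28.

7.94 : 48.82 : 100.00 : 68.28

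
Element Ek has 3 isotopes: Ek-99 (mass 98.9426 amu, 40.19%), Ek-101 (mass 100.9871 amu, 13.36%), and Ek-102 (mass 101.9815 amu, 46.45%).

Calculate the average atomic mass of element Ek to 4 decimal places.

Ar = Σ fᵢ·mᵢ = 0.4019 × 98.9426 + 0.1336 × 100.9871 + 0.4645 × 101.9815
= 39.76503 + 13.49188 + 47.37041 = 100.62732 amu

100.6273 amu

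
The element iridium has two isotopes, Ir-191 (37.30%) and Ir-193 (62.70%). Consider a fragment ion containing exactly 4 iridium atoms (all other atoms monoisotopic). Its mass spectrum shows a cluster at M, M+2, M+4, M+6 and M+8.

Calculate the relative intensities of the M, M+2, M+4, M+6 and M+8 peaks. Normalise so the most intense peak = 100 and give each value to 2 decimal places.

Each Ir atom is independently Ir-191 (p = 0.3730) or Ir-193 (q = 0.6270); the cluster is the binomial expansion (p + q)^4.
P(M) = 0.3730^4 = 0.019357
P(M+2) = 4 × 0.3730^3 × 0.6270^1 = 0.130153
P(M+4) = 6 × 0.3730^2 × 0.6270^2 = 0.328174
P(M+6) = 4 × 0.3730^1 × 0.6270^3 = 0.367766
P(M+8) = 0.6270^4 = 0.154550
The M+6 peak is largest (0.367766); scaling to 100 gives 5.26 : 35.39 : 89.23 : 100.00 : 42.02.

5.26 : 35.39 : 89.23 : 100.00 : 42.02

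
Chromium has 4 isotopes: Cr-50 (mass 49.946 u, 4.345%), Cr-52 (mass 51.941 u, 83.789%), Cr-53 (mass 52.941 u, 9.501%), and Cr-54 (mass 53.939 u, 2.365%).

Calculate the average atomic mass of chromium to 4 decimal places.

Ar = Σ fᵢ·mᵢ = 0.04345 × 49.946 + 0.83789 × 51.941 + 0.09501 × 52.941 + 0.02365 × 53.939
= 2.17015 + 43.52084 + 5.02992 + 1.27566 = 51.99657 u

51.9966 u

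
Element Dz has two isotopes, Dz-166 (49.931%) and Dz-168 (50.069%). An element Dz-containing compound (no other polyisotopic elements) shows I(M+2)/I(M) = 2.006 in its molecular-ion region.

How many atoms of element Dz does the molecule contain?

With n Dz atoms, P(M+2)/P(M) = C(n,1)·p^(n−1)q / p^n = n·q/p = n · 0.50069/0.49931.
n = 2.006 × 0.49931/0.50069 = 2.00 ≈ 2

2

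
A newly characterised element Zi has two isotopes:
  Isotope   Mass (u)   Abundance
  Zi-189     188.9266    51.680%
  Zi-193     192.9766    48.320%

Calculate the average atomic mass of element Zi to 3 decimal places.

Average mass = Σ (abundance × isotope mass) = 0.51680 × 188.9266 + 0.48320 × 192.9766
= 97.63727 + 93.24629 = 190.88356 u

190.884 u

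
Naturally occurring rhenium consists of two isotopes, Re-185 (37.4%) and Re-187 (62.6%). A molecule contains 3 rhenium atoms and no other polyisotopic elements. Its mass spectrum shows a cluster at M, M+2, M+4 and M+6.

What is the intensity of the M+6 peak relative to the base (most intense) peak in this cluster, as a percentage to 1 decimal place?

55.8%

Binomial terms of (0.374 + 0.626)^3: M 0.0523, M+2 0.2627, M+4 0.4397, M+6 0.2453 → M+4 is the base peak.
P(M+4) = C(3,2) × 0.374^1 × 0.626^2 = 3 × 0.3740 × 0.391876 = 0.439685 (base)
P(M+6) = C(3,3) × 0.374^0 × 0.626^3 = 1 × 1.0000 × 0.24531438 = 0.245314
Relative intensity = 0.245314 / 0.439685 × 100 = 55.8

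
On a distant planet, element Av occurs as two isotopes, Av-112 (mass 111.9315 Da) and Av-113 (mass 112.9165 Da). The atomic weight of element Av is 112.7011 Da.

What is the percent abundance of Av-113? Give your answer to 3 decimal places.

Let x be the fractional abundance of Av-112; then Av-113 has abundance 1 − x.
111.9315·x + 112.9165·(1 − x) = 112.7011
(111.9315 − 112.9165)·x = 112.7011 − 112.9165
x = -0.2154 / -0.9850 = 0.21868 → 21.868% Av-112, 78.132% Av-113.

78.132%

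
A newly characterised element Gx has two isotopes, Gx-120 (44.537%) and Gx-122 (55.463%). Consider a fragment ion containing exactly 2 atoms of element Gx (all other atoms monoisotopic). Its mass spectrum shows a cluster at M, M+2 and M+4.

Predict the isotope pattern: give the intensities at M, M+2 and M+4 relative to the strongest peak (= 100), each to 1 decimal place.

40.2 : 100.0 : 62.3

Each Gx atom is independently Gx-120 (p = 0.44537) or Gx-122 (q = 0.55463); the cluster is the binomial expansion (p + q)^2.
P(M) = 0.44537^2 = 0.198354
P(M+2) = 2 × 0.44537^1 × 0.55463^1 = 0.494031
P(M+4) = 0.55463^2 = 0.307614
The M+2 peak is largest (0.494031); scaling to 100 gives 40.2 : 100.0 : 62.3.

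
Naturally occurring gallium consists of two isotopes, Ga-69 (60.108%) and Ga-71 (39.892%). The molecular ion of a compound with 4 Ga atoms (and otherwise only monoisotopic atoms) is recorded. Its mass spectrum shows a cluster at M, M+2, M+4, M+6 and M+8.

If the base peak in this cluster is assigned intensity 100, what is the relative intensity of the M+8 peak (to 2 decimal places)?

Binomial terms of (0.60108 + 0.39892)^4: M 0.1305, M+2 0.3465, M+4 0.3450, M+6 0.1526, M+8 0.0253 → M+2 is the base peak.
P(M+2) = C(4,1) × 0.60108^3 × 0.39892^1 = 4 × 0.2171685 × 0.39892 = 0.346531 (base)
P(M+8) = C(4,4) × 0.60108^0 × 0.39892^4 = 1 × 1.0000 × 0.02532464 = 0.025325
Relative intensity = 0.025325 / 0.346531 × 100 = 7.31

7.31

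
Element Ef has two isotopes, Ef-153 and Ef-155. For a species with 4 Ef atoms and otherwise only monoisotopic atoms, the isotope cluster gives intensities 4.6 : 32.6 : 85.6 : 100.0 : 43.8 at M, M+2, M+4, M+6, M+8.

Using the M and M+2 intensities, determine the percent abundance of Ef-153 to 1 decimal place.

36.1%

If p is the fraction of Ef that is Ef-153, then I(M+2)/I(M) = [C(4,1)·p^3·(1−p)] / p^4 = 4·(1−p)/p = 32.6/4.6 = 7.0870
(1−p)/p = 7.0870/4 = 1.7717  ⇒  p = 1/(1 + 1.7717) = 0.3608
Ef-153: 36.1%, Ef-155: 63.9%.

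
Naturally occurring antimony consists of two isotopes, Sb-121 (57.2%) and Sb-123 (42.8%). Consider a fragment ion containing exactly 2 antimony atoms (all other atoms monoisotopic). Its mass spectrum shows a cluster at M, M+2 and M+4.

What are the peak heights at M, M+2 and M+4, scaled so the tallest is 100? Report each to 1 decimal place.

66.8 : 100.0 : 37.4

The 2 Sb atoms are independent, so intensities follow the terms of (0.572 + 0.428)^2.
P(M) = 0.572^2 = 0.327184
P(M+2) = 2 × 0.572^1 × 0.428^1 = 0.489632
P(M+4) = 0.428^2 = 0.183184
The M+2 peak is largest (0.489632); scaling to 100 gives 66.8 : 100.0 : 37.4.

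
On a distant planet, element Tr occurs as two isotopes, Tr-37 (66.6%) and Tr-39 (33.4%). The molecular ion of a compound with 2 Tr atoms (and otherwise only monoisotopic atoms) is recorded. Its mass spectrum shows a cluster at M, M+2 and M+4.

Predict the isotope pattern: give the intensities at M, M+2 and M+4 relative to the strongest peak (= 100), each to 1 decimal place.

Each Tr atom is independently Tr-37 (p = 0.666) or Tr-39 (q = 0.334); the cluster is the binomial expansion (p + q)^2.
P(M) = 0.666^2 = 0.443556
P(M+2) = 2 × 0.666^1 × 0.334^1 = 0.444888
P(M+4) = 0.334^2 = 0.111556
The M+2 peak is largest (0.444888); scaling to 100 gives 99.7 : 100.0 : 25.1.

99.7 : 100.0 : 25.1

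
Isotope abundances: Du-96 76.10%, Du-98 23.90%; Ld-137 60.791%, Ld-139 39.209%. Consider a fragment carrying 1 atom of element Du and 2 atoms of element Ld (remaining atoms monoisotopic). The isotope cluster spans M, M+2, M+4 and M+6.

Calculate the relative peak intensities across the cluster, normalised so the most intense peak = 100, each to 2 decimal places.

62.34 : 100.00 : 51.19 : 8.15

Element Du pattern (n=1): 0.7610 : 0.2390
Element Ld pattern (n=2): 0.36955457 : 0.47671086 : 0.15373457
Convolve the two distributions (both contribute in 2-u steps):
  M: 0.7610×0.36955457 = 0.281231
  M+2: 0.7610×0.47671086 + 0.2390×0.36955457 = 0.451101
  M+4: 0.7610×0.15373457 + 0.2390×0.47671086 = 0.230926
  M+6: 0.2390×0.15373457 = 0.036743
Scale to base peak (0.451101) = 100: 62.34 : 100.00 : 51.19 : 8.15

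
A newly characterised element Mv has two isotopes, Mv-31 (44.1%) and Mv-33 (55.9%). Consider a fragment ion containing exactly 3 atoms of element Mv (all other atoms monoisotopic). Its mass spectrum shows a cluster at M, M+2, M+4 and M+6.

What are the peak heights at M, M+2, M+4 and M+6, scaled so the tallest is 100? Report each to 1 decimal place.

20.7 : 78.9 : 100.0 : 42.3

The 3 Mv atoms are independent, so intensities follow the terms of (0.441 + 0.559)^3.
P(M) = 0.441^3 = 0.085766
P(M+2) = 3 × 0.441^2 × 0.559^1 = 0.326145
P(M+4) = 3 × 0.441^1 × 0.559^2 = 0.413412
P(M+6) = 0.559^3 = 0.174677
The M+4 peak is largest (0.413412); scaling to 100 gives 20.7 : 78.9 : 100.0 : 42.3.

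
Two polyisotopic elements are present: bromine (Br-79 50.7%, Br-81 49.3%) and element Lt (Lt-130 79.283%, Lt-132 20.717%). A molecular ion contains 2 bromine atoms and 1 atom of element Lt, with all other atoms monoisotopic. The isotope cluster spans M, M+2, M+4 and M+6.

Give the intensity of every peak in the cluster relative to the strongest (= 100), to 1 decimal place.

45.3 : 100.0 : 65.9 : 11.2

Bromine pattern (n=2): 0.257049 : 0.499902 : 0.243049
Element Lt pattern (n=1): 0.79283 : 0.20717
Convolve the two distributions (both contribute in 2-u steps):
  M: 0.257049×0.79283 = 0.203796
  M+2: 0.257049×0.20717 + 0.499902×0.79283 = 0.449590
  M+4: 0.499902×0.20717 + 0.243049×0.79283 = 0.296261
  M+6: 0.243049×0.20717 = 0.050352
Scale to base peak (0.449590) = 100: 45.3 : 100.0 : 65.9 : 11.2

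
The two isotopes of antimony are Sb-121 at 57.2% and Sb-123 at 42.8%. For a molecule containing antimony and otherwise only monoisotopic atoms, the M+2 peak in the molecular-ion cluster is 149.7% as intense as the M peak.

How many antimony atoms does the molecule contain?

For n independent Sb atoms, I(M+2)/I(M) = n · (abundance Sb-123) / (abundance Sb-121) = n · 0.428/0.572.
n = 1.497 × 0.572/0.428 = 2.00 ≈ 2

2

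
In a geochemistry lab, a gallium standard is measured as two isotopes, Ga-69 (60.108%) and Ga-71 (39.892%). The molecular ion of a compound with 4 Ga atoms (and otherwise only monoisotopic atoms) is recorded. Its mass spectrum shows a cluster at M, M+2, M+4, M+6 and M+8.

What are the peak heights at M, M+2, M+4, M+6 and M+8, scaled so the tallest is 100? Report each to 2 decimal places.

37.67 : 100.00 : 99.55 : 44.05 : 7.31

Each Ga atom is independently Ga-69 (p = 0.60108) or Ga-71 (q = 0.39892); the cluster is the binomial expansion (p + q)^4.
P(M) = 0.60108^4 = 0.130536
P(M+2) = 4 × 0.60108^3 × 0.39892^1 = 0.346531
P(M+4) = 6 × 0.60108^2 × 0.39892^2 = 0.344975
P(M+6) = 4 × 0.60108^1 × 0.39892^3 = 0.152633
P(M+8) = 0.39892^4 = 0.025325
The M+2 peak is largest (0.346531); scaling to 100 gives 37.67 : 100.00 : 99.55 : 44.05 : 7.31.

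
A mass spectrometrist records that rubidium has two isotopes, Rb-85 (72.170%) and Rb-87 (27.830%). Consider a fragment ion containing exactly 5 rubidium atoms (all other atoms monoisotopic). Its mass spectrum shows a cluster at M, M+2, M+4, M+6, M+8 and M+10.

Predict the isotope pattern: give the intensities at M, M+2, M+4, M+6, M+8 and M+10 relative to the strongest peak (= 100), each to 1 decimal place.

51.9 : 100.0 : 77.1 : 29.7 : 5.7 : 0.4

The 5 Rb atoms are independent, so intensities follow the terms of (0.72170 + 0.27830)^5.
P(M) = 0.72170^5 = 0.195787
P(M+2) = 5 × 0.72170^4 × 0.27830^1 = 0.377494
P(M+4) = 10 × 0.72170^3 × 0.27830^2 = 0.291136
P(M+6) = 10 × 0.72170^2 × 0.27830^3 = 0.112267
P(M+8) = 5 × 0.72170^1 × 0.27830^4 = 0.021646
P(M+10) = 0.27830^5 = 0.001669
The M+2 peak is largest (0.377494); scaling to 100 gives 51.9 : 100.0 : 77.1 : 29.7 : 5.7 : 0.4.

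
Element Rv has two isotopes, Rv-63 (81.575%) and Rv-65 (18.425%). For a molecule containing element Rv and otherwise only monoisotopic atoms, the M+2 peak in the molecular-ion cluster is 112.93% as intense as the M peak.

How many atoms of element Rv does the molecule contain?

With n Rv atoms, P(M+2)/P(M) = C(n,1)·p^(n−1)q / p^n = n·q/p = n · 0.18425/0.81575.
n = 1.1293 × 0.81575/0.18425 = 5.00 ≈ 5

5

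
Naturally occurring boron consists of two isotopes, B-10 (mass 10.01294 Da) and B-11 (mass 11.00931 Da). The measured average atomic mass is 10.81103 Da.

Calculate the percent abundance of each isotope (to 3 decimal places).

B-10: 19.900%, B-11: 80.100%

Writing the weighted mean with unknown fraction x of B-10:
10.01294·x + 11.00931·(1 − x) = 10.81103
(10.01294 − 11.00931)·x = 10.81103 − 11.00931
x = -0.19828 / -0.99637 = 0.19900 → 19.900% B-10, 80.100% B-11.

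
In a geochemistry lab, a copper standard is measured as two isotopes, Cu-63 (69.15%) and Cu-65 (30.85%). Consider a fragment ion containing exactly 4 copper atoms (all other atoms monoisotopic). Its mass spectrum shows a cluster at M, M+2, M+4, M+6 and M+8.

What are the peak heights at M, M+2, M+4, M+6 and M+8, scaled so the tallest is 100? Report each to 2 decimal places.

56.04 : 100.00 : 66.92 : 19.90 : 2.22

Expanding (0.6915 + 0.3085)^4:
P(M) = 0.6915^4 = 0.228649
P(M+2) = 4 × 0.6915^3 × 0.3085^1 = 0.408030
P(M+4) = 6 × 0.6915^2 × 0.3085^2 = 0.273052
P(M+6) = 4 × 0.6915^1 × 0.3085^3 = 0.081212
P(M+8) = 0.3085^4 = 0.009058
The M+2 peak is largest (0.408030); scaling to 100 gives 56.04 : 100.00 : 66.92 : 19.90 : 2.22.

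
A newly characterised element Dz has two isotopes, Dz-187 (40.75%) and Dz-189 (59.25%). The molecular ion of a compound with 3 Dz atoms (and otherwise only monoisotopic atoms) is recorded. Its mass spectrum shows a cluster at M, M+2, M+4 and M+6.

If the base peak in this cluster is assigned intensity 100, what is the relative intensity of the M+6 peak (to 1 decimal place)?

48.5

Term probabilities: M 0.0677, M+2 0.2952, M+4 0.4292, M+6 0.2080. Base peak = M+4.
P(M+4) = C(3,2) × 0.4075^1 × 0.5925^2 = 3 × 0.4075 × 0.35105625 = 0.429166 (base)
P(M+6) = C(3,3) × 0.4075^0 × 0.5925^3 = 1 × 1.0000 × 0.20800083 = 0.208001
Relative intensity = 0.208001 / 0.429166 × 100 = 48.5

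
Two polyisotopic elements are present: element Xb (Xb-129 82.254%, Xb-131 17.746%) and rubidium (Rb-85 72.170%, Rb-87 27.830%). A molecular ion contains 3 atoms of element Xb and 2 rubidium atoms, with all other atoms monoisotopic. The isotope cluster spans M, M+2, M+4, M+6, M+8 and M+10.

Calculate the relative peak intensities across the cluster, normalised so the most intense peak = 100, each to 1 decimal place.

Element Xb pattern (n=3): 0.55650758 : 0.36019343 : 0.07771042 : 0.00558858
Rubidium pattern (n=2): 0.52085089 : 0.40169822 : 0.07745089
Convolve the two distributions (both contribute in 2-u steps):
  M: 0.55650758×0.52085089 = 0.289857
  M+2: 0.55650758×0.40169822 + 0.36019343×0.52085089 = 0.411155
  M+4: 0.55650758×0.07745089 + 0.36019343×0.40169822 + 0.07771042×0.52085089 = 0.228267
  M+6: 0.36019343×0.07745089 + 0.07771042×0.40169822 + 0.00558858×0.52085089 = 0.062024
  M+8: 0.07771042×0.07745089 + 0.00558858×0.40169822 = 0.008264
  M+10: 0.00558858×0.07745089 = 0.000433
Scale to base peak (0.411155) = 100: 70.5 : 100.0 : 55.5 : 15.1 : 2.0 : 0.1

70.5 : 100.0 : 55.5 : 15.1 : 2.0 : 0.1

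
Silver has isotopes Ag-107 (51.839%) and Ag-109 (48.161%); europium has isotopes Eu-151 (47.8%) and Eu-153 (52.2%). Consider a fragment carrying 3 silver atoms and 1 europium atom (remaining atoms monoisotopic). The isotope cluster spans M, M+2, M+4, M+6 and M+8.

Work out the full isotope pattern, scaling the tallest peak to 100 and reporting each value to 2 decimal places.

17.75 : 68.86 : 100.00 : 64.43 : 15.55

Silver pattern (n=3): 0.13930601 : 0.38826655 : 0.36071887 : 0.11170857
Europium pattern (n=1): 0.4780 : 0.5220
Convolve the two distributions (both contribute in 2-u steps):
  M: 0.13930601×0.4780 = 0.066588
  M+2: 0.13930601×0.5220 + 0.38826655×0.4780 = 0.258309
  M+4: 0.38826655×0.5220 + 0.36071887×0.4780 = 0.375099
  M+6: 0.36071887×0.5220 + 0.11170857×0.4780 = 0.241692
  M+8: 0.11170857×0.5220 = 0.058312
Scale to base peak (0.375099) = 100: 17.75 : 68.86 : 100.00 : 64.43 : 15.55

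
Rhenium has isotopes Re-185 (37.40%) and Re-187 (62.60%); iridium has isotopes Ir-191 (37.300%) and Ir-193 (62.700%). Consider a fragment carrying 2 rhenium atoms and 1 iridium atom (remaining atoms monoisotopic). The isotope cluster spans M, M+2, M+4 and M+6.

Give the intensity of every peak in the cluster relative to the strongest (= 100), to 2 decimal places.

Rhenium pattern (n=2): 0.139876 : 0.468248 : 0.391876
Iridium pattern (n=1): 0.3730 : 0.6270
Convolve the two distributions (both contribute in 2-u steps):
  M: 0.139876×0.3730 = 0.052174
  M+2: 0.139876×0.6270 + 0.468248×0.3730 = 0.262359
  M+4: 0.468248×0.6270 + 0.391876×0.3730 = 0.439761
  M+6: 0.391876×0.6270 = 0.245706
Scale to base peak (0.439761) = 100: 11.86 : 59.66 : 100.00 : 55.87

11.86 : 59.66 : 100.00 : 55.87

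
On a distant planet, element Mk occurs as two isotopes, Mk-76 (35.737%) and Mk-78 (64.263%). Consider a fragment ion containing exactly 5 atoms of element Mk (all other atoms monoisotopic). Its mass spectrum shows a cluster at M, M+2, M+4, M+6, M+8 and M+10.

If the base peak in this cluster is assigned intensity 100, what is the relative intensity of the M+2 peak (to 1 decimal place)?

15.5

Binomial terms of (0.35737 + 0.64263)^5: M 0.0058, M+2 0.0524, M+4 0.1885, M+6 0.3389, M+8 0.3047, M+10 0.1096 → M+6 is the base peak.
P(M+6) = C(5,3) × 0.35737^2 × 0.64263^3 = 10 × 0.12771332 × 0.26538904 = 0.338937 (base)
P(M+2) = C(5,1) × 0.35737^4 × 0.64263^1 = 5 × 0.01631069 × 0.64263 = 0.052409
Relative intensity = 0.052409 / 0.338937 × 100 = 15.5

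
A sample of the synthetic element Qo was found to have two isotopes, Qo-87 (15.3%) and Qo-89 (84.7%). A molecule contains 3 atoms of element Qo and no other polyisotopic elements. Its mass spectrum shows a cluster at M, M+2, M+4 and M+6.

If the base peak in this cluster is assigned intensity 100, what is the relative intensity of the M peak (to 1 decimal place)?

0.6

Term probabilities: M 0.0036, M+2 0.0595, M+4 0.3293, M+6 0.6076. Base peak = M+6.
P(M+6) = C(3,3) × 0.153^0 × 0.847^3 = 1 × 1.0000 × 0.60764542 = 0.607645 (base)
P(M) = C(3,0) × 0.153^3 × 0.847^0 = 1 × 0.00358158 × 1.0000 = 0.003582
Relative intensity = 0.003582 / 0.607645 × 100 = 0.6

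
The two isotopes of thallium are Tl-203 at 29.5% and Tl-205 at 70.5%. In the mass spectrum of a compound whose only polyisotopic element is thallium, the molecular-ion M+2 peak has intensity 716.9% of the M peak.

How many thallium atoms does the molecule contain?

For n independent Tl atoms, I(M+2)/I(M) = n · (abundance Tl-205) / (abundance Tl-203) = n · 0.705/0.295.
n = 7.169 × 0.295/0.705 = 3.00 ≈ 3

3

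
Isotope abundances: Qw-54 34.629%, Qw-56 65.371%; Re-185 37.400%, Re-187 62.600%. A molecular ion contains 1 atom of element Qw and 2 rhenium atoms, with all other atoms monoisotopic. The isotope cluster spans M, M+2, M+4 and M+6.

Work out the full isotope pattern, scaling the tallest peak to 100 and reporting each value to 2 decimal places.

10.96 : 57.40 : 100.00 : 57.98

Element Qw pattern (n=1): 0.34629 : 0.65371
Rhenium pattern (n=2): 0.139876 : 0.468248 : 0.391876
Convolve the two distributions (both contribute in 2-u steps):
  M: 0.34629×0.139876 = 0.048438
  M+2: 0.34629×0.468248 + 0.65371×0.139876 = 0.253588
  M+4: 0.34629×0.391876 + 0.65371×0.468248 = 0.441801
  M+6: 0.65371×0.391876 = 0.256173
Scale to base peak (0.441801) = 100: 10.96 : 57.40 : 100.00 : 57.98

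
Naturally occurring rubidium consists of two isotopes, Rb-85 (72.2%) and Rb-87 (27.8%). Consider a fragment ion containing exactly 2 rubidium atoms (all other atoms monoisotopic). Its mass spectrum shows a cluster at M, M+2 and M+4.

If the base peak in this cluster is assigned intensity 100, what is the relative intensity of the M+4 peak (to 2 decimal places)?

Term probabilities: M 0.5213, M+2 0.4014, M+4 0.0773. Base peak = M.
P(M) = C(2,0) × 0.722^2 × 0.278^0 = 1 × 0.521284 × 1.0000 = 0.521284 (base)
P(M+4) = C(2,2) × 0.722^0 × 0.278^2 = 1 × 1.0000 × 0.077284 = 0.077284
Relative intensity = 0.077284 / 0.521284 × 100 = 14.83

14.83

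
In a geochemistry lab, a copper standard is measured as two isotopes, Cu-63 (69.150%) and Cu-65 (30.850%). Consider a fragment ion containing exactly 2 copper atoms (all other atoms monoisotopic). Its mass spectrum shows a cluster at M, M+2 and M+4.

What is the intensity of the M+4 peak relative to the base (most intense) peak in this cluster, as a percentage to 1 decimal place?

Term probabilities: M 0.4782, M+2 0.4267, M+4 0.0952. Base peak = M.
P(M) = C(2,0) × 0.69150^2 × 0.30850^0 = 1 × 0.47817225 × 1.0000 = 0.478172 (base)
P(M+4) = C(2,2) × 0.69150^0 × 0.30850^2 = 1 × 1.0000 × 0.09517225 = 0.095172
Relative intensity = 0.095172 / 0.478172 × 100 = 19.9

19.9%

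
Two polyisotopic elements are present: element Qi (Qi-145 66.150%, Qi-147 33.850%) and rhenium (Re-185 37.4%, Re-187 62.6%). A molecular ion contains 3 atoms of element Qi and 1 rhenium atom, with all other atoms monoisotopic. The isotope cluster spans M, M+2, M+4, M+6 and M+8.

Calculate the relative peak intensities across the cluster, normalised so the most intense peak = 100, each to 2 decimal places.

29.81 : 95.64 : 100.00 : 43.18 : 6.68

Element Qi pattern (n=3): 0.28946066 : 0.44436477 : 0.22738848 : 0.03878609
Rhenium pattern (n=1): 0.3740 : 0.6260
Convolve the two distributions (both contribute in 2-u steps):
  M: 0.28946066×0.3740 = 0.108258
  M+2: 0.28946066×0.6260 + 0.44436477×0.3740 = 0.347395
  M+4: 0.44436477×0.6260 + 0.22738848×0.3740 = 0.363216
  M+6: 0.22738848×0.6260 + 0.03878609×0.3740 = 0.156851
  M+8: 0.03878609×0.6260 = 0.024280
Scale to base peak (0.363216) = 100: 29.81 : 95.64 : 100.00 : 43.18 : 6.68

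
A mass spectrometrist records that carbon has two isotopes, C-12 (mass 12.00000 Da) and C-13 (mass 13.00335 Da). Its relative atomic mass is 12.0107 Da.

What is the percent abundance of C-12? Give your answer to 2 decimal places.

98.93%

Let x be the fractional abundance of C-12; then C-13 has abundance 1 − x.
12.00000·x + 13.00335·(1 − x) = 12.0107
(12.00000 − 13.00335)·x = 12.0107 − 13.00335
x = -0.99265 / -1.00335 = 0.98934 → 98.93% C-12, 1.07% C-13.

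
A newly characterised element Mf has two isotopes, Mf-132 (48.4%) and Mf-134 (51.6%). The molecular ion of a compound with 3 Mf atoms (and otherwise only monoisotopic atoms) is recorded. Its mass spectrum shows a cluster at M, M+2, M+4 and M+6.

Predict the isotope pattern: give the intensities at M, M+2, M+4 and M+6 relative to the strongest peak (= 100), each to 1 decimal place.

29.3 : 93.8 : 100.0 : 35.5

Each Mf atom is independently Mf-132 (p = 0.484) or Mf-134 (q = 0.516); the cluster is the binomial expansion (p + q)^3.
P(M) = 0.484^3 = 0.113380
P(M+2) = 3 × 0.484^2 × 0.516^1 = 0.362628
P(M+4) = 3 × 0.484^1 × 0.516^2 = 0.386604
P(M+6) = 0.516^3 = 0.137388
The M+4 peak is largest (0.386604); scaling to 100 gives 29.3 : 93.8 : 100.0 : 35.5.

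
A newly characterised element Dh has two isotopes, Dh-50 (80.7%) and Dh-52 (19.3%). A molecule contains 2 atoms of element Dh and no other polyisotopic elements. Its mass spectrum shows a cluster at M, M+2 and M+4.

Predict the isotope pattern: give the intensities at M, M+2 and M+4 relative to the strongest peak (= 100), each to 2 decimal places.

Each Dh atom is independently Dh-50 (p = 0.807) or Dh-52 (q = 0.193); the cluster is the binomial expansion (p + q)^2.
P(M) = 0.807^2 = 0.651249
P(M+2) = 2 × 0.807^1 × 0.193^1 = 0.311502
P(M+4) = 0.193^2 = 0.037249
The M peak is largest (0.651249); scaling to 100 gives 100.00 : 47.83 : 5.72.

100.00 : 47.83 : 5.72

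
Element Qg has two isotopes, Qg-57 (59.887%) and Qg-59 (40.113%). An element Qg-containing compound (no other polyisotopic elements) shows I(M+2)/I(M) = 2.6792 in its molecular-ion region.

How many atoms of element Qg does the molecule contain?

With n Qg atoms, P(M+2)/P(M) = C(n,1)·p^(n−1)q / p^n = n·q/p = n · 0.40113/0.59887.
n = 2.6792 × 0.59887/0.40113 = 4.00 ≈ 4

4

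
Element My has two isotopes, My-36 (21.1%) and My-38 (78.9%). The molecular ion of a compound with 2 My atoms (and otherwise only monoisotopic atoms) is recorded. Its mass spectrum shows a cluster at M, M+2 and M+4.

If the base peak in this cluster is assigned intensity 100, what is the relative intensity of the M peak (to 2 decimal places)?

7.15

Binomial terms of (0.211 + 0.789)^2: M 0.0445, M+2 0.3330, M+4 0.6225 → M+4 is the base peak.
P(M+4) = C(2,2) × 0.211^0 × 0.789^2 = 1 × 1.0000 × 0.622521 = 0.622521 (base)
P(M) = C(2,0) × 0.211^2 × 0.789^0 = 1 × 0.044521 × 1.0000 = 0.044521
Relative intensity = 0.044521 / 0.622521 × 100 = 7.15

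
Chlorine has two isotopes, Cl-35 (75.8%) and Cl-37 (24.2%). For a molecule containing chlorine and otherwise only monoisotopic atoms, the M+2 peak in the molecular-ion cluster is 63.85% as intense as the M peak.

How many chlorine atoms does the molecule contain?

2

For n independent Cl atoms, I(M+2)/I(M) = n · (abundance Cl-37) / (abundance Cl-35) = n · 0.242/0.758.
n = 0.6385 × 0.758/0.242 = 2.00 ≈ 2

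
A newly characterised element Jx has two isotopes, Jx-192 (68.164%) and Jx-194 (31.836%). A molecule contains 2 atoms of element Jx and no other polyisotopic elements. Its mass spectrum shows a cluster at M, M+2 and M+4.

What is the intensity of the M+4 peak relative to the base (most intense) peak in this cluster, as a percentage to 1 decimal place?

21.8%

Term probabilities: M 0.4646, M+2 0.4340, M+4 0.1014. Base peak = M.
P(M) = C(2,0) × 0.68164^2 × 0.31836^0 = 1 × 0.46463309 × 1.0000 = 0.464633 (base)
P(M+4) = C(2,2) × 0.68164^0 × 0.31836^2 = 1 × 1.0000 × 0.10135309 = 0.101353
Relative intensity = 0.101353 / 0.464633 × 100 = 21.8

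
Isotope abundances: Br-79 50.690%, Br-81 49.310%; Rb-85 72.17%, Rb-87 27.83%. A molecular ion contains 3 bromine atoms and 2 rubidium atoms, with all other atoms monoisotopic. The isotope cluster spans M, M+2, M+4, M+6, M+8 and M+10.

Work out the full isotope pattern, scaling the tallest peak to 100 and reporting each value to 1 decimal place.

19.1 : 70.4 : 100.0 : 67.7 : 21.6 : 2.6

Bromine pattern (n=3): 0.13024674 : 0.3801026 : 0.36975457 : 0.11989609
Rubidium pattern (n=2): 0.52085089 : 0.40169822 : 0.07745089
Convolve the two distributions (both contribute in 2-u steps):
  M: 0.13024674×0.52085089 = 0.067839
  M+2: 0.13024674×0.40169822 + 0.3801026×0.52085089 = 0.250297
  M+4: 0.13024674×0.07745089 + 0.3801026×0.40169822 + 0.36975457×0.52085089 = 0.355361
  M+6: 0.3801026×0.07745089 + 0.36975457×0.40169822 + 0.11989609×0.52085089 = 0.240417
  M+8: 0.36975457×0.07745089 + 0.11989609×0.40169822 = 0.076800
  M+10: 0.11989609×0.07745089 = 0.009286
Scale to base peak (0.355361) = 100: 19.1 : 70.4 : 100.0 : 67.7 : 21.6 : 2.6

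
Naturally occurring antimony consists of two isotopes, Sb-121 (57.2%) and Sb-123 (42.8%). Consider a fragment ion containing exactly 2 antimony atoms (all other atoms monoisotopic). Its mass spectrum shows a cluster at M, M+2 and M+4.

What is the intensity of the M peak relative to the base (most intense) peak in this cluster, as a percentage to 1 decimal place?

66.8%

Binomial terms of (0.572 + 0.428)^2: M 0.3272, M+2 0.4896, M+4 0.1832 → M+2 is the base peak.
P(M+2) = C(2,1) × 0.572^1 × 0.428^1 = 2 × 0.5720 × 0.4280 = 0.489632 (base)
P(M) = C(2,0) × 0.572^2 × 0.428^0 = 1 × 0.327184 × 1.0000 = 0.327184
Relative intensity = 0.327184 / 0.489632 × 100 = 66.8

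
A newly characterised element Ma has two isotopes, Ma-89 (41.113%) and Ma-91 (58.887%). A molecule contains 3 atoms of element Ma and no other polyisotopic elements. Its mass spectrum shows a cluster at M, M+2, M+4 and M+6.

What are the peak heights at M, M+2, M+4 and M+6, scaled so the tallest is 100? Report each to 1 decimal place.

16.2 : 69.8 : 100.0 : 47.7

Each Ma atom is independently Ma-89 (p = 0.41113) or Ma-91 (q = 0.58887); the cluster is the binomial expansion (p + q)^3.
P(M) = 0.41113^3 = 0.069492
P(M+2) = 3 × 0.41113^2 × 0.58887^1 = 0.298606
P(M+4) = 3 × 0.41113^1 × 0.58887^2 = 0.427700
P(M+6) = 0.58887^3 = 0.204201
The M+4 peak is largest (0.427700); scaling to 100 gives 16.2 : 69.8 : 100.0 : 47.7.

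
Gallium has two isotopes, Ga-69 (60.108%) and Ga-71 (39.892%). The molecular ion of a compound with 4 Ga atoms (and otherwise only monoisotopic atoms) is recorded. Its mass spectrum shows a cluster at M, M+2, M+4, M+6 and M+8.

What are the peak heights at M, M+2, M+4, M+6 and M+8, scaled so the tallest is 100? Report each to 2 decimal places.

The 4 Ga atoms are independent, so intensities follow the terms of (0.60108 + 0.39892)^4.
P(M) = 0.60108^4 = 0.130536
P(M+2) = 4 × 0.60108^3 × 0.39892^1 = 0.346531
P(M+4) = 6 × 0.60108^2 × 0.39892^2 = 0.344975
P(M+6) = 4 × 0.60108^1 × 0.39892^3 = 0.152633
P(M+8) = 0.39892^4 = 0.025325
The M+2 peak is largest (0.346531); scaling to 100 gives 37.67 : 100.00 : 99.55 : 44.05 : 7.31.

37.67 : 100.00 : 99.55 : 44.05 : 7.31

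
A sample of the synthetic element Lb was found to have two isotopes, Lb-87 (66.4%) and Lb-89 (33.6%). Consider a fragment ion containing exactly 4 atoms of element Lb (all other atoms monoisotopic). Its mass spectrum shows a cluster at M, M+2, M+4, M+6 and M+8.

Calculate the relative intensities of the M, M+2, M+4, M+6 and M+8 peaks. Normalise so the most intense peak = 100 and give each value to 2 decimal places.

49.40 : 100.00 : 75.90 : 25.61 : 3.24

The 4 Lb atoms are independent, so intensities follow the terms of (0.664 + 0.336)^4.
P(M) = 0.664^4 = 0.194389
P(M+2) = 4 × 0.664^3 × 0.336^1 = 0.393463
P(M+4) = 6 × 0.664^2 × 0.336^2 = 0.298652
P(M+6) = 4 × 0.664^1 × 0.336^3 = 0.100750
P(M+8) = 0.336^4 = 0.012746
The M+2 peak is largest (0.393463); scaling to 100 gives 49.40 : 100.00 : 75.90 : 25.61 : 3.24.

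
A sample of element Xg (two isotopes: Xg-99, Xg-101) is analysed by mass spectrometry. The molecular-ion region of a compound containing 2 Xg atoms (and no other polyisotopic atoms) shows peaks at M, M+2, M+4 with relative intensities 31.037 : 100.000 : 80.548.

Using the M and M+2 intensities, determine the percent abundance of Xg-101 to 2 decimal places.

61.70%

Write p for the Xg-99 fraction. I(M+2)/I(M) = [C(2,1)·p^1·(1−p)] / p^2 = 2·(1−p)/p = 100.000/31.037 = 3.2220
(1−p)/p = 3.2220/2 = 1.6110  ⇒  p = 1/(1 + 1.6110) = 0.3830
Xg-99: 38.30%, Xg-101: 61.70%.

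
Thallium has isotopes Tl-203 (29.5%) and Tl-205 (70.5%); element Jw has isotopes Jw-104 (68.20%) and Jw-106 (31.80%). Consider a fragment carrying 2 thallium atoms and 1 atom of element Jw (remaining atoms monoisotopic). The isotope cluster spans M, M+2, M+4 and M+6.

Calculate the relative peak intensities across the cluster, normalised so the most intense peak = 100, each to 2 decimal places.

Thallium pattern (n=2): 0.087025 : 0.41595 : 0.497025
Element Jw pattern (n=1): 0.6820 : 0.3180
Convolve the two distributions (both contribute in 2-u steps):
  M: 0.087025×0.6820 = 0.059351
  M+2: 0.087025×0.3180 + 0.41595×0.6820 = 0.311352
  M+4: 0.41595×0.3180 + 0.497025×0.6820 = 0.471243
  M+6: 0.497025×0.3180 = 0.158054
Scale to base peak (0.471243) = 100: 12.59 : 66.07 : 100.00 : 33.54

12.59 : 66.07 : 100.00 : 33.54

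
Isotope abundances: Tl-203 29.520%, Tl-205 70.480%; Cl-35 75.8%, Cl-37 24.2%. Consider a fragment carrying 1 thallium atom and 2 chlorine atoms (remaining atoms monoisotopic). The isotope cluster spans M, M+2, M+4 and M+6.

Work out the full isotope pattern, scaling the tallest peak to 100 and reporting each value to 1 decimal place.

Thallium pattern (n=1): 0.2952 : 0.7048
Chlorine pattern (n=2): 0.574564 : 0.366872 : 0.058564
Convolve the two distributions (both contribute in 2-u steps):
  M: 0.2952×0.574564 = 0.169611
  M+2: 0.2952×0.366872 + 0.7048×0.574564 = 0.513253
  M+4: 0.2952×0.058564 + 0.7048×0.366872 = 0.275859
  M+6: 0.7048×0.058564 = 0.041276
Scale to base peak (0.513253) = 100: 33.0 : 100.0 : 53.7 : 8.0

33.0 : 100.0 : 53.7 : 8.0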